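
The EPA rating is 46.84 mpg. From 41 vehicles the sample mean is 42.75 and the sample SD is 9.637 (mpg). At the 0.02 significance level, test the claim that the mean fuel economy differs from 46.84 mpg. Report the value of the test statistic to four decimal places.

-2.7175

H0: μ = 46.84; H1: μ ≠ 46.84 (one-sample t-test, two-sided).
t = (x̄ − μ₀)/(s/√n) = (42.75 − 46.84)/(9.637/√41) = -2.7175
df = n − 1 = 40
Two-sided p-value ≈ 0.0097
Since p ≈ 0.0097 < α = 0.02, reject H0; the evidence is statistically significant.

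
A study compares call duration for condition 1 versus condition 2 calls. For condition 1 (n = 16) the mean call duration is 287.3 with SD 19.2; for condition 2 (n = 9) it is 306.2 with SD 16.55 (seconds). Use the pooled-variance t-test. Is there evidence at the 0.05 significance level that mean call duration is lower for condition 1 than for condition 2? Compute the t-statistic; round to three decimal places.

-2.476

Let group 1 = condition 1, group 2 = condition 2. H0: μ_1 = μ_2; H1: μ_1 < μ_2 (two-sample pooled-variance t-test, left-tailed).
s_p² = [(16−1)·19.2² + (9−1)·16.55²]/(16+9−2) = 335.688
t = (287.3 − 306.2)/√[335.688·(1/16 + 1/9)] = -2.476
df = n₁ + n₂ − 2 = 23
p-value = P(T ≤ -2.476) ≈ 0.011
Since p ≈ 0.011 < α = 0.05, reject H0; the evidence is statistically significant.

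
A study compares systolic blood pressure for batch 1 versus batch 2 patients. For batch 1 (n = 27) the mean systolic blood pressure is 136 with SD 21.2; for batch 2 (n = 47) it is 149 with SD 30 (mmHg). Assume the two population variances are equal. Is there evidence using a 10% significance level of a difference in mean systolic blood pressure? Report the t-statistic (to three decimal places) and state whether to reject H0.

Let group 1 = batch 1, group 2 = batch 2. H0: μ_1 = μ_2; H1: μ_1 ≠ μ_2 (two-sample pooled-variance t-test, two-sided).
s_p² = [(27−1)·21.2² + (47−1)·30²]/(27+47−2) = 737.298
t = (136 − 149)/√[737.298·(1/27 + 1/47)] = -1.983
df = n₁ + n₂ − 2 = 72
Two-sided p-value ≈ 0.051
Since p ≈ 0.051 < α = 0.1, reject H0; the data support H1.

t = -1.983; reject H0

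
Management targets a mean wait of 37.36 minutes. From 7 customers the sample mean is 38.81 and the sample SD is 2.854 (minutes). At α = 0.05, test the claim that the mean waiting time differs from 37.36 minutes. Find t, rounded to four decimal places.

H0: μ = 37.36; H1: μ ≠ 37.36 (one-sample t-test, two-sided).
t = (x̄ − μ₀)/(s/√n) = (38.81 − 37.36)/(2.854/√7) = 1.3442
df = n − 1 = 6
Two-sided p-value ≈ 0.2275
Since p ≈ 0.2275 > α = 0.05, fail to reject H0; the data do not provide sufficient evidence against H0.

1.3442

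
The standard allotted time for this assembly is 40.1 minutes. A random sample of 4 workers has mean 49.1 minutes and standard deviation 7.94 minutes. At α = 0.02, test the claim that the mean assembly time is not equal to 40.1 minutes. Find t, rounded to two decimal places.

H0: μ = 40.1; H1: μ ≠ 40.1 (one-sample t-test, two-sided).
t = (x̄ − μ₀)/(s/√n) = (49.1 − 40.1)/(7.94/√4) = 2.27
df = n − 1 = 3
Two-sided p-value ≈ 0.108
Since p ≈ 0.108 > α = 0.02, fail to reject H0; the evidence is not statistically significant.

2.27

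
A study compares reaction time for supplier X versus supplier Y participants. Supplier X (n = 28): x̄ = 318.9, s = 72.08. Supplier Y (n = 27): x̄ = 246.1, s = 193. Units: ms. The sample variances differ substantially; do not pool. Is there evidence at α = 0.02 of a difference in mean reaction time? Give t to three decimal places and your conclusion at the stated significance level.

t = 1.840; fail to reject H0

Let group 1 = supplier X, group 2 = supplier Y. H0: μ_1 = μ_2; H1: μ_1 ≠ μ_2 (Welch's two-sample t-test, two-sided).
t = (x̄_1 − x̄_2)/√(s_1²/n_1 + s_2²/n_2) = (318.9 − 246.1)/√(72.08²/28 + 193²/27) = 1.840
Welch–Satterthwaite df ≈ 32.89
Two-sided p-value ≈ 0.0748
Since p ≈ 0.0748 > α = 0.02, fail to reject H0; the data do not provide sufficient evidence against H0.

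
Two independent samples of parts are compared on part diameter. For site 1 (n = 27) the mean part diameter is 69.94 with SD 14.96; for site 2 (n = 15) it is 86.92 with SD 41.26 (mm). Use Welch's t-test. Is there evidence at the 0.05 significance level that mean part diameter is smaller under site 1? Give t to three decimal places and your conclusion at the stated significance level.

Let group 1 = site 1, group 2 = site 2. H0: μ_1 = μ_2; H1: μ_1 < μ_2 (Welch's two-sample t-test, left-tailed).
t = (x̄_1 − x̄_2)/√(s_1²/n_1 + s_2²/n_2) = (69.94 − 86.92)/√(14.96²/27 + 41.26²/15) = -1.539
Welch–Satterthwaite df ≈ 16.07
p-value = P(T ≤ -1.539) ≈ 0.072
Since p ≈ 0.072 > α = 0.05, fail to reject H0; the evidence is not statistically significant.

t = -1.539; fail to reject H0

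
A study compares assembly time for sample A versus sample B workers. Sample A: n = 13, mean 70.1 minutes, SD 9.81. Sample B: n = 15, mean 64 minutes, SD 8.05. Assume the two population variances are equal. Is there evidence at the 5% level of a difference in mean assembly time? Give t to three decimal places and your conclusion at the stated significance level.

t = 1.808; fail to reject H0

Let group 1 = sample A, group 2 = sample B. H0: μ_1 = μ_2; H1: μ_1 ≠ μ_2 (two-sample pooled-variance t-test, two-sided).
s_p² = [(13−1)·9.81² + (15−1)·8.05²]/(13+15−2) = 79.3103
t = (70.1 − 64)/√[79.3103·(1/13 + 1/15)] = 1.808
df = n₁ + n₂ − 2 = 26
Two-sided p-value ≈ 0.082
Since p ≈ 0.082 > α = 0.05, fail to reject H0; the evidence is not statistically significant.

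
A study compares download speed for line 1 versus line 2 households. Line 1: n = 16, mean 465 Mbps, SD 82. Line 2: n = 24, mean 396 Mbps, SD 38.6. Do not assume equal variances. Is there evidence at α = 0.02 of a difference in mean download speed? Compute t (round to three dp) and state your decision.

Let group 1 = line 1, group 2 = line 2. H0: μ_1 = μ_2; H1: μ_1 ≠ μ_2 (Welch's two-sample t-test, two-sided).
t = (x̄_1 − x̄_2)/√(s_1²/n_1 + s_2²/n_2) = (465 − 396)/√(82²/16 + 38.6²/24) = 3.142
Welch–Satterthwaite df ≈ 19.48
Two-sided p-value ≈ 0.005
Since p ≈ 0.005 < α = 0.02, reject H0; the evidence is statistically significant.

t = 3.142; reject H0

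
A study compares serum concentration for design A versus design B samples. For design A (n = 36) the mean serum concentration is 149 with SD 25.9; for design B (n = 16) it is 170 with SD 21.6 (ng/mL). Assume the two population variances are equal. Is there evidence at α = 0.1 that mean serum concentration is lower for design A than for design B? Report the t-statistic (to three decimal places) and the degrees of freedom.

t = -2.831, df = 50

Let group 1 = design A, group 2 = design B. H0: μ_1 = μ_2; H1: μ_1 < μ_2 (two-sample pooled-variance t-test, left-tailed).
s_p² = [(36−1)·25.9² + (16−1)·21.6²]/(36+16−2) = 609.535
t = (149 − 170)/√[609.535·(1/36 + 1/16)] = -2.831
df = n₁ + n₂ − 2 = 50
p-value = P(T ≤ -2.831) ≈ 0.003
Since p ≈ 0.003 < α = 0.1, reject H0; the evidence is statistically significant.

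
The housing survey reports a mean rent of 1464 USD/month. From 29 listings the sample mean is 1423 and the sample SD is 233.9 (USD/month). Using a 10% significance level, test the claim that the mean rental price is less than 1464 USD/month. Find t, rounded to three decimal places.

H0: μ = 1464; H1: μ < 1464 (one-sample t-test, left-tailed).
t = (x̄ − μ₀)/(s/√n) = (1423 − 1464)/(233.9/√29) = -0.944
df = n − 1 = 28
p-value = P(T ≤ -0.944) ≈ 0.177
Since p ≈ 0.177 > α = 0.1, fail to reject H0; the evidence is not statistically significant.

-0.944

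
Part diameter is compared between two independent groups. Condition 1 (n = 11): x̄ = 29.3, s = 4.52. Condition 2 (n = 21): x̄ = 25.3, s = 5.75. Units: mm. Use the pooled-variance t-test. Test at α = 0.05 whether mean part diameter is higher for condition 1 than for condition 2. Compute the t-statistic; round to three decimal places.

2.001

Let group 1 = condition 1, group 2 = condition 2. H0: μ_1 = μ_2; H1: μ_1 > μ_2 (two-sample pooled-variance t-test, right-tailed).
s_p² = [(11−1)·4.52² + (21−1)·5.75²]/(11+21−2) = 28.8518
t = (29.3 − 25.3)/√[28.8518·(1/11 + 1/21)] = 2.001
df = n₁ + n₂ − 2 = 30
p-value = P(T ≥ 2.001) ≈ 0.027
Since p ≈ 0.027 < α = 0.05, reject H0; the data support H1.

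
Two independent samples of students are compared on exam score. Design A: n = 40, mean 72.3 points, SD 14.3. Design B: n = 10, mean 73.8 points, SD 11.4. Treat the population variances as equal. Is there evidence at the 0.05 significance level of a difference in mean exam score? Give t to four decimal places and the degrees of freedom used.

t = -0.3074, df = 48

Let group 1 = design A, group 2 = design B. H0: μ_1 = μ_2; H1: μ_1 ≠ μ_2 (two-sample pooled-variance t-test, two-sided).
s_p² = [(40−1)·14.3² + (10−1)·11.4²]/(40+10−2) = 190.516
t = (72.3 − 73.8)/√[190.516·(1/40 + 1/10)] = -0.3074
df = n₁ + n₂ − 2 = 48
Two-sided p-value ≈ 0.7599
Since p ≈ 0.7599 > α = 0.05, fail to reject H0; the evidence is not statistically significant.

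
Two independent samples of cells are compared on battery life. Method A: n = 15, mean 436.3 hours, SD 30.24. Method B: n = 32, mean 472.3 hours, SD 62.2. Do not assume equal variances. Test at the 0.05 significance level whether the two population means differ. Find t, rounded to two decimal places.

-2.67

Let group 1 = method A, group 2 = method B. H0: μ_1 = μ_2; H1: μ_1 ≠ μ_2 (Welch's two-sample t-test, two-sided).
t = (x̄_1 − x̄_2)/√(s_1²/n_1 + s_2²/n_2) = (436.3 − 472.3)/√(30.24²/15 + 62.2²/32) = -2.67
Welch–Satterthwaite df ≈ 44.88
Two-sided p-value ≈ 0.011
Since p ≈ 0.011 < α = 0.05, reject H0; the data support H1.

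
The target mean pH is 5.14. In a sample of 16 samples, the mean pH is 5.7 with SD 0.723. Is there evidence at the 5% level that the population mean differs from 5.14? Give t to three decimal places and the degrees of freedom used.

H0: μ = 5.14; H1: μ ≠ 5.14 (one-sample t-test, two-sided).
t = (x̄ − μ₀)/(s/√n) = (5.7 − 5.14)/(0.723/√16) = 3.098
df = n − 1 = 15
Two-sided p-value ≈ 0.0073
Since p ≈ 0.0073 < α = 0.05, reject H0; the data support H1.

t = 3.098, df = 15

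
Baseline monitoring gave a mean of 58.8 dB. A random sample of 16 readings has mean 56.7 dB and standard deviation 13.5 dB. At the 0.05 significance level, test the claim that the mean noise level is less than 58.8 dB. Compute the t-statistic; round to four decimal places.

H0: μ = 58.8; H1: μ < 58.8 (one-sample t-test, left-tailed).
t = (x̄ − μ₀)/(s/√n) = (56.7 − 58.8)/(13.5/√16) = -0.6222
df = n − 1 = 15
p-value = P(T ≤ -0.6222) ≈ 0.272
Since p ≈ 0.272 > α = 0.05, fail to reject H0; the evidence is not statistically significant.

-0.6222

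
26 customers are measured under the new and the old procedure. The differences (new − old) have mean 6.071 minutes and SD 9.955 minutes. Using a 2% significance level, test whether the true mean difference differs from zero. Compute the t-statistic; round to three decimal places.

H0: μ_d = 0; H1: μ_d ≠ 0 (paired t-test on the differences, two-sided).
t = d̄/(s_d/√n) = 6.071/(9.955/√26) = 3.110
df = n − 1 = 25
Two-sided p-value ≈ 0.005
Since p ≈ 0.005 < α = 0.02, reject H0; the evidence is statistically significant.

3.110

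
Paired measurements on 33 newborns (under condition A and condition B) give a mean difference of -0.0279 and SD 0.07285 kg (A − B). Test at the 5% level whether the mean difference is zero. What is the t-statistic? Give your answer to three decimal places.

-2.200

H0: μ_d = 0; H1: μ_d ≠ 0 (paired t-test on the differences, two-sided).
t = d̄/(s_d/√n) = -0.0279/(0.07285/√33) = -2.200
df = n − 1 = 32
Two-sided p-value ≈ 0.0351
Since p ≈ 0.0351 < α = 0.05, reject H0; the data support H1.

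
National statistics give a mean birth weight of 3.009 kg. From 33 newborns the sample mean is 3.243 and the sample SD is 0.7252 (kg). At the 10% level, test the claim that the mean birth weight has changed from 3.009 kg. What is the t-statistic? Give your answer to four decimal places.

1.8536

H0: μ = 3.009; H1: μ ≠ 3.009 (one-sample t-test, two-sided).
t = (x̄ − μ₀)/(s/√n) = (3.243 − 3.009)/(0.7252/√33) = 1.8536
df = n − 1 = 32
Two-sided p-value ≈ 0.073
Since p ≈ 0.073 < α = 0.1, reject H0; the evidence is statistically significant.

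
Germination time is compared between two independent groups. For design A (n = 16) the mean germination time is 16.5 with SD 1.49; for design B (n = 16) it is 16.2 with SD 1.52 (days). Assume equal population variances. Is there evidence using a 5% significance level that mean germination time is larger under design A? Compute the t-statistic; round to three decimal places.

Let group 1 = design A, group 2 = design B. H0: μ_1 = μ_2; H1: μ_1 > μ_2 (two-sample pooled-variance t-test, right-tailed).
s_p² = [(16−1)·1.49² + (16−1)·1.52²]/(16+16−2) = 2.26525
t = (16.5 − 16.2)/√[2.26525·(1/16 + 1/16)] = 0.564
df = n₁ + n₂ − 2 = 30
p-value = P(T ≥ 0.564) ≈ 0.289
Since p ≈ 0.289 > α = 0.05, fail to reject H0; the data do not provide sufficient evidence against H0.

0.564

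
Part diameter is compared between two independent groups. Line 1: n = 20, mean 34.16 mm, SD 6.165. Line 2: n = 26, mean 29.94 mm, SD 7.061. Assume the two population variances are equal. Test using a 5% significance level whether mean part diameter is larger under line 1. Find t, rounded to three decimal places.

2.121

Let group 1 = line 1, group 2 = line 2. H0: μ_1 = μ_2; H1: μ_1 > μ_2 (two-sample pooled-variance t-test, right-tailed).
s_p² = [(20−1)·6.165² + (26−1)·7.061²]/(20+26−2) = 44.7405
t = (34.16 − 29.94)/√[44.7405·(1/20 + 1/26)] = 2.121
df = n₁ + n₂ − 2 = 44
p-value = P(T ≥ 2.121) ≈ 0.020
Since p ≈ 0.020 < α = 0.05, reject H0; the evidence is statistically significant.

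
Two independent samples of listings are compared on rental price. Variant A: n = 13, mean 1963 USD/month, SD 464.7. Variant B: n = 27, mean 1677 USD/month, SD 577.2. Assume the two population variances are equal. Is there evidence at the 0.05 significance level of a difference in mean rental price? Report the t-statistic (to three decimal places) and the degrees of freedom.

Let group 1 = variant A, group 2 = variant B. H0: μ_1 = μ_2; H1: μ_1 ≠ μ_2 (two-sample pooled-variance t-test, two-sided).
s_p² = [(13−1)·464.7² + (27−1)·577.2²]/(13+27−2) = 296145
t = (1963 − 1677)/√[296145·(1/13 + 1/27)] = 1.557
df = n₁ + n₂ − 2 = 38
Two-sided p-value ≈ 0.1278
Since p ≈ 0.1278 > α = 0.05, fail to reject H0; the evidence is not statistically significant.

t = 1.557, df = 38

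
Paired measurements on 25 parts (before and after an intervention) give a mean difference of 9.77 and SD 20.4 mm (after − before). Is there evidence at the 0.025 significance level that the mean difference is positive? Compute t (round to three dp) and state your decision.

t = 2.395; reject H0

H0: μ_d = 0; H1: μ_d > 0 (paired t-test on the differences, right-tailed).
t = d̄/(s_d/√n) = 9.77/(20.4/√25) = 2.395
df = n − 1 = 24
p-value = P(T ≥ 2.395) ≈ 0.012
Since p ≈ 0.012 < α = 0.025, reject H0; the evidence is statistically significant.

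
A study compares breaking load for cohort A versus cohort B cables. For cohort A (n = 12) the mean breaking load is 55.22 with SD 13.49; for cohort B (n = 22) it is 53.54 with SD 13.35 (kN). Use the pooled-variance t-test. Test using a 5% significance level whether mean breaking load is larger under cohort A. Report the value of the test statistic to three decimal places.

Let group 1 = cohort A, group 2 = cohort B. H0: μ_1 = μ_2; H1: μ_1 > μ_2 (two-sample pooled-variance t-test, right-tailed).
s_p² = [(12−1)·13.49² + (22−1)·13.35²]/(12+22−2) = 179.514
t = (55.22 − 53.54)/√[179.514·(1/12 + 1/22)] = 0.349
df = n₁ + n₂ − 2 = 32
p-value = P(T ≥ 0.349) ≈ 0.365
Since p ≈ 0.365 > α = 0.05, fail to reject H0; the data do not provide sufficient evidence against H0.

0.349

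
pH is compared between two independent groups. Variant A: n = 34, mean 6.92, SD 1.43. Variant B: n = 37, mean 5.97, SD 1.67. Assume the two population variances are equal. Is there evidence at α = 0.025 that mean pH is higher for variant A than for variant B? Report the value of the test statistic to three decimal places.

Let group 1 = variant A, group 2 = variant B. H0: μ_1 = μ_2; H1: μ_1 > μ_2 (two-sample pooled-variance t-test, right-tailed).
s_p² = [(34−1)·1.43² + (37−1)·1.67²]/(34+37−2) = 2.43307
t = (6.92 − 5.97)/√[2.43307·(1/34 + 1/37)] = 2.564
df = n₁ + n₂ − 2 = 69
p-value = P(T ≥ 2.564) ≈ 0.0063
Since p ≈ 0.0063 < α = 0.025, reject H0; the evidence is statistically significant.

2.564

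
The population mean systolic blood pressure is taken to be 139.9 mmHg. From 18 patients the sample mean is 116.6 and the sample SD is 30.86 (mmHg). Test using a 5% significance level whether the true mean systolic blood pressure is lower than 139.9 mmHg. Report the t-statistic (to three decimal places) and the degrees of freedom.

t = -3.203, df = 17

H0: μ = 139.9; H1: μ < 139.9 (one-sample t-test, left-tailed).
t = (x̄ − μ₀)/(s/√n) = (116.6 − 139.9)/(30.86/√18) = -3.203
df = n − 1 = 17
p-value = P(T ≤ -3.203) ≈ 0.0026
Since p ≈ 0.0026 < α = 0.05, reject H0; the evidence is statistically significant.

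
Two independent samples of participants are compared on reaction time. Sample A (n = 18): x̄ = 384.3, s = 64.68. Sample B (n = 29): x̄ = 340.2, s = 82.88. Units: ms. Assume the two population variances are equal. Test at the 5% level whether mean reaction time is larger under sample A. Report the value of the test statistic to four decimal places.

Let group 1 = sample A, group 2 = sample B. H0: μ_1 = μ_2; H1: μ_1 > μ_2 (two-sample pooled-variance t-test, right-tailed).
s_p² = [(18−1)·64.68² + (29−1)·82.88²]/(18+29−2) = 5854.54
t = (384.3 − 340.2)/√[5854.54·(1/18 + 1/29)] = 1.9208
df = n₁ + n₂ − 2 = 45
p-value = P(T ≥ 1.9208) ≈ 0.031
Since p ≈ 0.031 < α = 0.05, reject H0; the evidence is statistically significant.

1.9208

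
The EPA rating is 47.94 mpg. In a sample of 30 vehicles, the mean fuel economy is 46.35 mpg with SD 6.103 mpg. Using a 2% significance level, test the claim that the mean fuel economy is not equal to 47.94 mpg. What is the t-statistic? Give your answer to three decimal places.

H0: μ = 47.94; H1: μ ≠ 47.94 (one-sample t-test, two-sided).
t = (x̄ − μ₀)/(s/√n) = (46.35 − 47.94)/(6.103/√30) = -1.427
df = n − 1 = 29
Two-sided p-value ≈ 0.1643
Since p ≈ 0.1643 > α = 0.02, fail to reject H0; the evidence is not statistically significant.

-1.427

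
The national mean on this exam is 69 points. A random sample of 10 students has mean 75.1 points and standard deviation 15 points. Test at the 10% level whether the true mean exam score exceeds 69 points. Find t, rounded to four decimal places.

1.2860

H0: μ = 69; H1: μ > 69 (one-sample t-test, right-tailed).
t = (x̄ − μ₀)/(s/√n) = (75.1 − 69)/(15/√10) = 1.2860
df = n − 1 = 9
p-value = P(T ≥ 1.2860) ≈ 0.1153
Since p ≈ 0.1153 > α = 0.1, fail to reject H0; the evidence is not statistically significant.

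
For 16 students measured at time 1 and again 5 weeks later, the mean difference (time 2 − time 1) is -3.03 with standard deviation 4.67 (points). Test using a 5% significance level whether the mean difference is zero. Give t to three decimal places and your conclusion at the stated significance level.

H0: μ_d = 0; H1: μ_d ≠ 0 (paired t-test on the differences, two-sided).
t = d̄/(s_d/√n) = -3.03/(4.67/√16) = -2.595
df = n − 1 = 15
Two-sided p-value ≈ 0.0203
Since p ≈ 0.0203 < α = 0.05, reject H0; the data support H1.

t = -2.595; reject H0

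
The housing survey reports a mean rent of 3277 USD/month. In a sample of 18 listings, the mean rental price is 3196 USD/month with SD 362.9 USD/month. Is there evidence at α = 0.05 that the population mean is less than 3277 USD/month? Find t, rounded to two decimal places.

-0.95

H0: μ = 3277; H1: μ < 3277 (one-sample t-test, left-tailed).
t = (x̄ − μ₀)/(s/√n) = (3196 − 3277)/(362.9/√18) = -0.95
df = n − 1 = 17
p-value = P(T ≤ -0.95) ≈ 0.178
Since p ≈ 0.178 > α = 0.05, fail to reject H0; the data do not provide sufficient evidence against H0.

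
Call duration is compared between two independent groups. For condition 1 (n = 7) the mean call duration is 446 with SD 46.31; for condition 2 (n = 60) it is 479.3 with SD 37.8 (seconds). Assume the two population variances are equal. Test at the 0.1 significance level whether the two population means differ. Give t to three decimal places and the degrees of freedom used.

Let group 1 = condition 1, group 2 = condition 2. H0: μ_1 = μ_2; H1: μ_1 ≠ μ_2 (two-sample pooled-variance t-test, two-sided).
s_p² = [(7−1)·46.31² + (60−1)·37.8²]/(7+60−2) = 1494.91
t = (446 − 479.3)/√[1494.91·(1/7 + 1/60)] = -2.156
df = n₁ + n₂ − 2 = 65
Two-sided p-value ≈ 0.035
Since p ≈ 0.035 < α = 0.1, reject H0; the data support H1.

t = -2.156, df = 65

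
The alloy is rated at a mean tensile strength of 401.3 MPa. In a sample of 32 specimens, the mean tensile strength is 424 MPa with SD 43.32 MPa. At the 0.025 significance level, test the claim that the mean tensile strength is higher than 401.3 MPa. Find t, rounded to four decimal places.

2.9642

H0: μ = 401.3; H1: μ > 401.3 (one-sample t-test, right-tailed).
t = (x̄ − μ₀)/(s/√n) = (424 − 401.3)/(43.32/√32) = 2.9642
df = n − 1 = 31
p-value = P(T ≥ 2.9642) ≈ 0.0029
Since p ≈ 0.0029 < α = 0.025, reject H0; the data support H1.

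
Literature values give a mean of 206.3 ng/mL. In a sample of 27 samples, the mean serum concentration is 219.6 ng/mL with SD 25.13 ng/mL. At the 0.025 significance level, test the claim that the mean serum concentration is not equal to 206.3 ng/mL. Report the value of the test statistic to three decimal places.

H0: μ = 206.3; H1: μ ≠ 206.3 (one-sample t-test, two-sided).
t = (x̄ − μ₀)/(s/√n) = (219.6 − 206.3)/(25.13/√27) = 2.750
df = n − 1 = 26
Two-sided p-value ≈ 0.011
Since p ≈ 0.011 < α = 0.025, reject H0; the data support H1.

2.750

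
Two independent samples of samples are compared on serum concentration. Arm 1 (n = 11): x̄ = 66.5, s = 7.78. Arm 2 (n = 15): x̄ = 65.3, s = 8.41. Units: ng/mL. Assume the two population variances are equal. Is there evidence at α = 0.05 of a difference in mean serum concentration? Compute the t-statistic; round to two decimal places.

0.37

Let group 1 = arm 1, group 2 = arm 2. H0: μ_1 = μ_2; H1: μ_1 ≠ μ_2 (two-sample pooled-variance t-test, two-sided).
s_p² = [(11−1)·7.78² + (15−1)·8.41²]/(11+15−2) = 66.4782
t = (66.5 − 65.3)/√[66.4782·(1/11 + 1/15)] = 0.37
df = n₁ + n₂ − 2 = 24
Two-sided p-value ≈ 0.7141
Since p ≈ 0.7141 > α = 0.05, fail to reject H0; the data do not provide sufficient evidence against H0.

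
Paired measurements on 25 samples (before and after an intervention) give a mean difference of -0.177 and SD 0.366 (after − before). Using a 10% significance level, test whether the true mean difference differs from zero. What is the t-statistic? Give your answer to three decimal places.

-2.418

H0: μ_d = 0; H1: μ_d ≠ 0 (paired t-test on the differences, two-sided).
t = d̄/(s_d/√n) = -0.177/(0.366/√25) = -2.418
df = n − 1 = 24
Two-sided p-value ≈ 0.024
Since p ≈ 0.024 < α = 0.1, reject H0; the evidence is statistically significant.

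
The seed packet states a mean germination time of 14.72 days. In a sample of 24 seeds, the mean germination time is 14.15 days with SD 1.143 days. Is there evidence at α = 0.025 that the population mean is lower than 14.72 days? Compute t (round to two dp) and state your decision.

H0: μ = 14.72; H1: μ < 14.72 (one-sample t-test, left-tailed).
t = (x̄ − μ₀)/(s/√n) = (14.15 − 14.72)/(1.143/√24) = -2.44
df = n − 1 = 23
p-value = P(T ≤ -2.44) ≈ 0.011
Since p ≈ 0.011 < α = 0.025, reject H0; the evidence is statistically significant.

t = -2.44; reject H0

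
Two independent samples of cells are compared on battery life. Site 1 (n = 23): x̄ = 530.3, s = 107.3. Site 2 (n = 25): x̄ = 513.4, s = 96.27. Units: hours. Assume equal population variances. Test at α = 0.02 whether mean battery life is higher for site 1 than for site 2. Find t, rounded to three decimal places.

0.575

Let group 1 = site 1, group 2 = site 2. H0: μ_1 = μ_2; H1: μ_1 > μ_2 (two-sample pooled-variance t-test, right-tailed).
s_p² = [(23−1)·107.3² + (25−1)·96.27²]/(23+25−2) = 10341.8
t = (530.3 − 513.4)/√[10341.8·(1/23 + 1/25)] = 0.575
df = n₁ + n₂ − 2 = 46
p-value = P(T ≥ 0.575) ≈ 0.284
Since p ≈ 0.284 > α = 0.02, fail to reject H0; the data do not provide sufficient evidence against H0.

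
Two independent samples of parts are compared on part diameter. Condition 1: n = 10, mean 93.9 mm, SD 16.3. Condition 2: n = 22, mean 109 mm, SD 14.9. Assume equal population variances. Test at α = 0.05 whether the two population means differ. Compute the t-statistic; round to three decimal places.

Let group 1 = condition 1, group 2 = condition 2. H0: μ_1 = μ_2; H1: μ_1 ≠ μ_2 (two-sample pooled-variance t-test, two-sided).
s_p² = [(10−1)·16.3² + (22−1)·14.9²]/(10+22−2) = 235.114
t = (93.9 − 109)/√[235.114·(1/10 + 1/22)] = -2.582
df = n₁ + n₂ − 2 = 30
Two-sided p-value ≈ 0.015
Since p ≈ 0.015 < α = 0.05, reject H0; the evidence is statistically significant.

-2.582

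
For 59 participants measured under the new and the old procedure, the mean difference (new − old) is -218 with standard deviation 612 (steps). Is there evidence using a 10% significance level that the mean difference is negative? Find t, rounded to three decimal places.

-2.736

H0: μ_d = 0; H1: μ_d < 0 (paired t-test on the differences, left-tailed).
t = d̄/(s_d/√n) = -218/(612/√59) = -2.736
df = n − 1 = 58
p-value = P(T ≤ -2.736) ≈ 0.0041
Since p ≈ 0.0041 < α = 0.1, reject H0; the data support H1.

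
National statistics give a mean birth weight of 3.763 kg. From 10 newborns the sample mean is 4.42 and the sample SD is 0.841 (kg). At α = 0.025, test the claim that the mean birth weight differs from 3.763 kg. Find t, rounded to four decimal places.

2.4704

H0: μ = 3.763; H1: μ ≠ 3.763 (one-sample t-test, two-sided).
t = (x̄ − μ₀)/(s/√n) = (4.42 − 3.763)/(0.841/√10) = 2.4704
df = n − 1 = 9
Two-sided p-value ≈ 0.036
Since p ≈ 0.036 > α = 0.025, fail to reject H0; the evidence is not statistically significant.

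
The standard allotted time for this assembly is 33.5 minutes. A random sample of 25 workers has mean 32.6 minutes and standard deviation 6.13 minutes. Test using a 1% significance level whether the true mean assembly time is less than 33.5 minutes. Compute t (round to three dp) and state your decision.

H0: μ = 33.5; H1: μ < 33.5 (one-sample t-test, left-tailed).
t = (x̄ − μ₀)/(s/√n) = (32.6 − 33.5)/(6.13/√25) = -0.734
df = n − 1 = 24
p-value = P(T ≤ -0.734) ≈ 0.2350
Since p ≈ 0.2350 > α = 0.01, fail to reject H0; the data do not provide sufficient evidence against H0.

t = -0.734; fail to reject H0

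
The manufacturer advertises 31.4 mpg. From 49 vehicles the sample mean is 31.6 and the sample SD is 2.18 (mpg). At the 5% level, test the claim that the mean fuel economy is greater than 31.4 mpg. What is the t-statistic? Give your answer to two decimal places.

0.64

H0: μ = 31.4; H1: μ > 31.4 (one-sample t-test, right-tailed).
t = (x̄ − μ₀)/(s/√n) = (31.6 − 31.4)/(2.18/√49) = 0.64
df = n − 1 = 48
p-value = P(T ≥ 0.64) ≈ 0.2619
Since p ≈ 0.2619 > α = 0.05, fail to reject H0; the evidence is not statistically significant.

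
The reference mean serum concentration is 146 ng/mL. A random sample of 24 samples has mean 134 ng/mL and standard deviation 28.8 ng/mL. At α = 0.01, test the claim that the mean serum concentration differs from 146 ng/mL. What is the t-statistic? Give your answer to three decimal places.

H0: μ = 146; H1: μ ≠ 146 (one-sample t-test, two-sided).
t = (x̄ − μ₀)/(s/√n) = (134 − 146)/(28.8/√24) = -2.041
df = n − 1 = 23
Two-sided p-value ≈ 0.0529
Since p ≈ 0.0529 > α = 0.01, fail to reject H0; the evidence is not statistically significant.

-2.041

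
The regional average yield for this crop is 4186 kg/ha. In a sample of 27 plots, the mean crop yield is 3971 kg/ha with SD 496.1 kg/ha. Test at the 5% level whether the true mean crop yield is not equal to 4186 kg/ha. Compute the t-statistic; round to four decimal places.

-2.2519

H0: μ = 4186; H1: μ ≠ 4186 (one-sample t-test, two-sided).
t = (x̄ − μ₀)/(s/√n) = (3971 − 4186)/(496.1/√27) = -2.2519
df = n − 1 = 26
Two-sided p-value ≈ 0.0330
Since p ≈ 0.0330 < α = 0.05, reject H0; the data support H1.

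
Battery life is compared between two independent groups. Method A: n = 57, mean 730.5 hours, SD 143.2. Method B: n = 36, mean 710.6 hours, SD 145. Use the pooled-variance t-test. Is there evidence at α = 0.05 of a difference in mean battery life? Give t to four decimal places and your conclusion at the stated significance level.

t = 0.6496; fail to reject H0

Let group 1 = method A, group 2 = method B. H0: μ_1 = μ_2; H1: μ_1 ≠ μ_2 (two-sample pooled-variance t-test, two-sided).
s_p² = [(57−1)·143.2² + (36−1)·145²]/(57+36−2) = 20705.8
t = (730.5 − 710.6)/√[20705.8·(1/57 + 1/36)] = 0.6496
df = n₁ + n₂ − 2 = 91
Two-sided p-value ≈ 0.518
Since p ≈ 0.518 > α = 0.05, fail to reject H0; the evidence is not statistically significant.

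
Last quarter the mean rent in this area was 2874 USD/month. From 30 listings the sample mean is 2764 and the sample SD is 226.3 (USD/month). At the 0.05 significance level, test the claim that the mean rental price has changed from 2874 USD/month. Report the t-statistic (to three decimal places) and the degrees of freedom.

t = -2.662, df = 29

H0: μ = 2874; H1: μ ≠ 2874 (one-sample t-test, two-sided).
t = (x̄ − μ₀)/(s/√n) = (2764 − 2874)/(226.3/√30) = -2.662
df = n − 1 = 29
Two-sided p-value ≈ 0.013
Since p ≈ 0.013 < α = 0.05, reject H0; the evidence is statistically significant.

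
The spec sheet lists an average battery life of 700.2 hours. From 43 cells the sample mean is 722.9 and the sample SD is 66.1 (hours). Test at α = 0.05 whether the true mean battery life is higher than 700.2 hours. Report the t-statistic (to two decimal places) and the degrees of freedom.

H0: μ = 700.2; H1: μ > 700.2 (one-sample t-test, right-tailed).
t = (x̄ − μ₀)/(s/√n) = (722.9 − 700.2)/(66.1/√43) = 2.25
df = n − 1 = 42
p-value = P(T ≥ 2.25) ≈ 0.0148
Since p ≈ 0.0148 < α = 0.05, reject H0; the data support H1.

t = 2.25, df = 42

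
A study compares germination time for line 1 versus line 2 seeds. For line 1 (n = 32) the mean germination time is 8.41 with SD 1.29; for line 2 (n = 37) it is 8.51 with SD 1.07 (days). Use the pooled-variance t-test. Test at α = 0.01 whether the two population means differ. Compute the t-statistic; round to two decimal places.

-0.35

Let group 1 = line 1, group 2 = line 2. H0: μ_1 = μ_2; H1: μ_1 ≠ μ_2 (two-sample pooled-variance t-test, two-sided).
s_p² = [(32−1)·1.29² + (37−1)·1.07²]/(32+37−2) = 1.38513
t = (8.41 − 8.51)/√[1.38513·(1/32 + 1/37)] = -0.35
df = n₁ + n₂ − 2 = 67
Two-sided p-value ≈ 0.726
Since p ≈ 0.726 > α = 0.01, fail to reject H0; the data do not provide sufficient evidence against H0.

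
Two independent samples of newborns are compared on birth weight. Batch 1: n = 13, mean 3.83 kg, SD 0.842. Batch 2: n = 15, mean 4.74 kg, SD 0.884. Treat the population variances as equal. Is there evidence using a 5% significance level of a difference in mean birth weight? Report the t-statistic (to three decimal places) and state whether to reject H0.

Let group 1 = batch 1, group 2 = batch 2. H0: μ_1 = μ_2; H1: μ_1 ≠ μ_2 (two-sample pooled-variance t-test, two-sided).
s_p² = [(13−1)·0.842² + (15−1)·0.884²]/(13+15−2) = 0.747998
t = (3.83 − 4.74)/√[0.747998·(1/13 + 1/15)] = -2.777
df = n₁ + n₂ − 2 = 26
Two-sided p-value ≈ 0.0100
Since p ≈ 0.0100 < α = 0.05, reject H0; the data support H1.

t = -2.777; reject H0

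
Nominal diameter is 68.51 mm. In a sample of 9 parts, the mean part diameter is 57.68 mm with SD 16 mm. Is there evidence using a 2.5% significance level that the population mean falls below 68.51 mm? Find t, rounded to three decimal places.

-2.031

H0: μ = 68.51; H1: μ < 68.51 (one-sample t-test, left-tailed).
t = (x̄ − μ₀)/(s/√n) = (57.68 − 68.51)/(16/√9) = -2.031
df = n − 1 = 8
p-value = P(T ≤ -2.031) ≈ 0.0384
Since p ≈ 0.0384 > α = 0.025, fail to reject H0; the evidence is not statistically significant.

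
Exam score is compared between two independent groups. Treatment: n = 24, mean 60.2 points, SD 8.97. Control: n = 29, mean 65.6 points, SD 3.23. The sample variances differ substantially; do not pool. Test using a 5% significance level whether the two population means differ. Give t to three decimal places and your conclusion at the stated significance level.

t = -2.803; reject H0

Let group 1 = treatment, group 2 = control. H0: μ_1 = μ_2; H1: μ_1 ≠ μ_2 (Welch's two-sample t-test, two-sided).
t = (x̄_1 − x̄_2)/√(s_1²/n_1 + s_2²/n_2) = (60.2 − 65.6)/√(8.97²/24 + 3.23²/29) = -2.803
Welch–Satterthwaite df ≈ 27.94
Two-sided p-value ≈ 0.0091
Since p ≈ 0.0091 < α = 0.05, reject H0; the data support H1.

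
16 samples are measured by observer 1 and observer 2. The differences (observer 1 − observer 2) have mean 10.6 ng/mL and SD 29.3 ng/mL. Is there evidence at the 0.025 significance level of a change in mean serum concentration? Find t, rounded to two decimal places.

1.45

H0: μ_d = 0; H1: μ_d ≠ 0 (paired t-test on the differences, two-sided).
t = d̄/(s_d/√n) = 10.6/(29.3/√16) = 1.45
df = n − 1 = 15
Two-sided p-value ≈ 0.168
Since p ≈ 0.168 > α = 0.025, fail to reject H0; the evidence is not statistically significant.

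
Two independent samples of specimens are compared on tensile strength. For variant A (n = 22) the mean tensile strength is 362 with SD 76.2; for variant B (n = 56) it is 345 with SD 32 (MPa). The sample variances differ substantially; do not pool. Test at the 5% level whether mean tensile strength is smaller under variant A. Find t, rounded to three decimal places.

Let group 1 = variant A, group 2 = variant B. H0: μ_1 = μ_2; H1: μ_1 < μ_2 (Welch's two-sample t-test, left-tailed).
t = (x̄_1 − x̄_2)/√(s_1²/n_1 + s_2²/n_2) = (362 − 345)/√(76.2²/22 + 32²/56) = 1.012
Welch–Satterthwaite df ≈ 23.97
p-value = P(T ≤ 1.012) ≈ 0.839
Since p ≈ 0.839 > α = 0.05, fail to reject H0; the evidence is not statistically significant.

1.012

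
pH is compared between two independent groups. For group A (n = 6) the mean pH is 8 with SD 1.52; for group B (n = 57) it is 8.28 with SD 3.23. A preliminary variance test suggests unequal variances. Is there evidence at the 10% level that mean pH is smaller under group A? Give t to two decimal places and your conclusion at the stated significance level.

t = -0.37; fail to reject H0

Let group 1 = group A, group 2 = group B. H0: μ_1 = μ_2; H1: μ_1 < μ_2 (Welch's two-sample t-test, left-tailed).
t = (x̄_1 − x̄_2)/√(s_1²/n_1 + s_2²/n_2) = (8 − 8.28)/√(1.52²/6 + 3.23²/57) = -0.37
Welch–Satterthwaite df ≈ 10.67
p-value = P(T ≤ -0.37) ≈ 0.3588
Since p ≈ 0.3588 > α = 0.1, fail to reject H0; the data do not provide sufficient evidence against H0.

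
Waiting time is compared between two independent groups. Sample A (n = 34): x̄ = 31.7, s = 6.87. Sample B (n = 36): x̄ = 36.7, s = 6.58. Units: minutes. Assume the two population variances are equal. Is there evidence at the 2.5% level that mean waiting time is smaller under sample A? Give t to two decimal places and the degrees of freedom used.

t = -3.11, df = 68

Let group 1 = sample A, group 2 = sample B. H0: μ_1 = μ_2; H1: μ_1 < μ_2 (two-sample pooled-variance t-test, left-tailed).
s_p² = [(34−1)·6.87² + (36−1)·6.58²]/(34+36−2) = 45.1893
t = (31.7 − 36.7)/√[45.1893·(1/34 + 1/36)] = -3.11
df = n₁ + n₂ − 2 = 68
p-value = P(T ≤ -3.11) ≈ 0.001
Since p ≈ 0.001 < α = 0.025, reject H0; the data support H1.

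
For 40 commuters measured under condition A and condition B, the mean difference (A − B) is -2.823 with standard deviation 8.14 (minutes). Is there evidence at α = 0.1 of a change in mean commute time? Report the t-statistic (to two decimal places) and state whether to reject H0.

H0: μ_d = 0; H1: μ_d ≠ 0 (paired t-test on the differences, two-sided).
t = d̄/(s_d/√n) = -2.823/(8.14/√40) = -2.19
df = n − 1 = 39
Two-sided p-value ≈ 0.034
Since p ≈ 0.034 < α = 0.1, reject H0; the evidence is statistically significant.

t = -2.19; reject H0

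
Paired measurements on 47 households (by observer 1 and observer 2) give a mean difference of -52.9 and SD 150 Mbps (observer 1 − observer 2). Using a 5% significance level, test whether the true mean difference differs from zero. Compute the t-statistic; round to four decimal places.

H0: μ_d = 0; H1: μ_d ≠ 0 (paired t-test on the differences, two-sided).
t = d̄/(s_d/√n) = -52.9/(150/√47) = -2.4178
df = n − 1 = 46
Two-sided p-value ≈ 0.0196
Since p ≈ 0.0196 < α = 0.05, reject H0; the evidence is statistically significant.

-2.4178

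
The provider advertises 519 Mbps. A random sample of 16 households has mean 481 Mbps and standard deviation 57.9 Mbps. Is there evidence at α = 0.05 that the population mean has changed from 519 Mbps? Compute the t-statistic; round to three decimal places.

H0: μ = 519; H1: μ ≠ 519 (one-sample t-test, two-sided).
t = (x̄ − μ₀)/(s/√n) = (481 − 519)/(57.9/√16) = -2.625
df = n − 1 = 15
Two-sided p-value ≈ 0.0191
Since p ≈ 0.0191 < α = 0.05, reject H0; the data support H1.

-2.625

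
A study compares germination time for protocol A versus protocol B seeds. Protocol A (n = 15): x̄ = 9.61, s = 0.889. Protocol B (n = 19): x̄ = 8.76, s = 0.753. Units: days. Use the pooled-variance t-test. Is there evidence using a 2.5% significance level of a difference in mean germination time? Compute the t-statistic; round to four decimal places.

3.0185

Let group 1 = protocol A, group 2 = protocol B. H0: μ_1 = μ_2; H1: μ_1 ≠ μ_2 (two-sample pooled-variance t-test, two-sided).
s_p² = [(15−1)·0.889² + (19−1)·0.753²]/(15+19−2) = 0.664708
t = (9.61 − 8.76)/√[0.664708·(1/15 + 1/19)] = 3.0185
df = n₁ + n₂ − 2 = 32
Two-sided p-value ≈ 0.005
Since p ≈ 0.005 < α = 0.025, reject H0; the evidence is statistically significant.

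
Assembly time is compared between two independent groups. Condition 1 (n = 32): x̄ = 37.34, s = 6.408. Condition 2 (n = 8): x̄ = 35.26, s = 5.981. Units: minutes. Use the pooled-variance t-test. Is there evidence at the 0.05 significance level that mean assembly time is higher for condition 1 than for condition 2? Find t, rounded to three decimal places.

Let group 1 = condition 1, group 2 = condition 2. H0: μ_1 = μ_2; H1: μ_1 > μ_2 (two-sample pooled-variance t-test, right-tailed).
s_p² = [(32−1)·6.408² + (8−1)·5.981²]/(32+8−2) = 40.088
t = (37.34 − 35.26)/√[40.088·(1/32 + 1/8)] = 0.831
df = n₁ + n₂ − 2 = 38
p-value = P(T ≥ 0.831) ≈ 0.2056
Since p ≈ 0.2056 > α = 0.05, fail to reject H0; the data do not provide sufficient evidence against H0.

0.831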